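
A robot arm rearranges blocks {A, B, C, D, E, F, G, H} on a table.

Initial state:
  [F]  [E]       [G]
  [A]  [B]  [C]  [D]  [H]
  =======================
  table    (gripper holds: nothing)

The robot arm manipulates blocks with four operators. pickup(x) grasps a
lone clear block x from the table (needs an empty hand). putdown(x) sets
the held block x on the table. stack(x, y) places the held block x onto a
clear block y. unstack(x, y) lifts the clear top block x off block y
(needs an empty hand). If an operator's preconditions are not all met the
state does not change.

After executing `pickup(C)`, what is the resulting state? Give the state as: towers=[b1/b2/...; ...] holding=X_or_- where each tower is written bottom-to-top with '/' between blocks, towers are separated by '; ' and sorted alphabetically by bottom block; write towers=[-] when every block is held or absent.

before: towers=[A/F; B/E; C; D/G; H] holding=-
pre[pickup(C)]: clear(C) yes, ontable(C) yes, handempty yes
all met → apply pickup(C)
after:  towers=[A/F; B/E; D/G; H] holding=C

towers=[A/F; B/E; D/G; H] holding=C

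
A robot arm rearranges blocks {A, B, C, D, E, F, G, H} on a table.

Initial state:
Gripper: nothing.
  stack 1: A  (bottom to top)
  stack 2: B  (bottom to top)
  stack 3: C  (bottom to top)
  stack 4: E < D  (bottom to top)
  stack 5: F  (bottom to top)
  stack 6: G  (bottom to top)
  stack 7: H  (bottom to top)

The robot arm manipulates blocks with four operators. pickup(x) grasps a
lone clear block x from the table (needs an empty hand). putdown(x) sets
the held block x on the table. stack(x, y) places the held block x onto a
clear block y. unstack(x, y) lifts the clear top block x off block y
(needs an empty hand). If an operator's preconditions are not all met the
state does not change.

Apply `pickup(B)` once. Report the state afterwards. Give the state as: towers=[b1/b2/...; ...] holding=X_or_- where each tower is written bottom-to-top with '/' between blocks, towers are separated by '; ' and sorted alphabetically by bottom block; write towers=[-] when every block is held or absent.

before: towers=[A; B; C; E/D; F; G; H] holding=-
pre[pickup(B)]: clear(B) ✓, ontable(B) ✓, handempty ✓
all met → apply pickup(B)
after:  towers=[A; C; E/D; F; G; H] holding=B

towers=[A; C; E/D; F; G; H] holding=B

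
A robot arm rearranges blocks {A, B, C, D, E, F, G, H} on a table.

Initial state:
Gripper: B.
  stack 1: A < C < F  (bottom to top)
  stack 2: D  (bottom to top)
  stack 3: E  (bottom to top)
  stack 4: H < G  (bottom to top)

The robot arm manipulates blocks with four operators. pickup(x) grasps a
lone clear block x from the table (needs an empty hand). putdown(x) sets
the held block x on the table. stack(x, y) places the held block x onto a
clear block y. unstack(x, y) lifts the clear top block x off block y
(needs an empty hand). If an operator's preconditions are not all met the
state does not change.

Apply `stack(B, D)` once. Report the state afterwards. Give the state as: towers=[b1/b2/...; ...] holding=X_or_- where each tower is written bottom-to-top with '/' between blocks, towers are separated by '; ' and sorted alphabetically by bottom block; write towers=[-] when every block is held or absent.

towers=[A/C/F; D/B; E; H/G] holding=-

before: towers=[A/C/F; D; E; H/G] holding=B
pre[stack(B, D)]: holding(B) yes, clear(D) yes, B≠D yes
all met → apply stack(B, D)
after:  towers=[A/C/F; D/B; E; H/G] holding=-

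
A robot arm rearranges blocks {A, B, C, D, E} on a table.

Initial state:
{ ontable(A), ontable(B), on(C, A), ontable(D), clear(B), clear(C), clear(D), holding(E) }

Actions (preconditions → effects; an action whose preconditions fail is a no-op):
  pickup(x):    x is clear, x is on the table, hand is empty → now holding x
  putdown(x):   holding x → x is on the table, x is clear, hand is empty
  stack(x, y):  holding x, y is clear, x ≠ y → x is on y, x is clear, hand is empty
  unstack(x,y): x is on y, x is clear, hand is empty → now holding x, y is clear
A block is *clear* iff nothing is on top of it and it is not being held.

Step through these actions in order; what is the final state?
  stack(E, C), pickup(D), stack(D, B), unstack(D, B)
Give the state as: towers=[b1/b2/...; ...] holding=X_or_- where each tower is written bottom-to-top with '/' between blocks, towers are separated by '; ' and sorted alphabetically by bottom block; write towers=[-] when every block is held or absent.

towers=[A/C/E; B] holding=D

step 1 (stack(E, C)): towers=[A/C/E; B; D] holding=-
step 2 (pickup(D)): towers=[A/C/E; B] holding=D
step 3 (stack(D, B)): towers=[A/C/E; B/D] holding=-
step 4 (unstack(D, B)): towers=[A/C/E; B] holding=D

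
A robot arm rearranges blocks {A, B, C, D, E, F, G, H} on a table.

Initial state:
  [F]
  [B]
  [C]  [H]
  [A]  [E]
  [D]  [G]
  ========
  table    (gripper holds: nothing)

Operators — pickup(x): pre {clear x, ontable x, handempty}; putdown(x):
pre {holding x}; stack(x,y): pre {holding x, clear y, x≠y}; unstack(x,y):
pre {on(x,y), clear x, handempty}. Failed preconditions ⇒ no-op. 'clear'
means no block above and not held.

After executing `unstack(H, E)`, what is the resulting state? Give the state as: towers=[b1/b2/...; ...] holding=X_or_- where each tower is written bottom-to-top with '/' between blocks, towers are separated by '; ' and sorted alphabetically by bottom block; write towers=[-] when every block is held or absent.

towers=[D/A/C/B/F; G/E] holding=H

before: towers=[D/A/C/B/F; G/E/H] holding=-
pre[unstack(H, E)]: on(H,E) ✓, clear(H) ✓, handempty ✓
all met → apply unstack(H, E)
after:  towers=[D/A/C/B/F; G/E] holding=H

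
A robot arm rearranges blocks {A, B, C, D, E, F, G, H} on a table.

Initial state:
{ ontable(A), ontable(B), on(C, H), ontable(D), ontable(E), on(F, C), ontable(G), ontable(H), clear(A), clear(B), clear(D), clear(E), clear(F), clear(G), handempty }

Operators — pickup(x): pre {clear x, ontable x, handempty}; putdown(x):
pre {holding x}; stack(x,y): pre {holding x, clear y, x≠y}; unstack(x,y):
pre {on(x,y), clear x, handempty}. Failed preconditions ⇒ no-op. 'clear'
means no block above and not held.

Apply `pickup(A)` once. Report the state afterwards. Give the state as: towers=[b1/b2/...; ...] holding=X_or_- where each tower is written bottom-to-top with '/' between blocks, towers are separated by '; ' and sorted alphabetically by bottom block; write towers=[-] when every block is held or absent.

before: towers=[A; B; D; E; G; H/C/F] holding=-
pre[pickup(A)]: clear(A) yes, ontable(A) yes, handempty yes
all met → apply pickup(A)
after:  towers=[B; D; E; G; H/C/F] holding=A

towers=[B; D; E; G; H/C/F] holding=A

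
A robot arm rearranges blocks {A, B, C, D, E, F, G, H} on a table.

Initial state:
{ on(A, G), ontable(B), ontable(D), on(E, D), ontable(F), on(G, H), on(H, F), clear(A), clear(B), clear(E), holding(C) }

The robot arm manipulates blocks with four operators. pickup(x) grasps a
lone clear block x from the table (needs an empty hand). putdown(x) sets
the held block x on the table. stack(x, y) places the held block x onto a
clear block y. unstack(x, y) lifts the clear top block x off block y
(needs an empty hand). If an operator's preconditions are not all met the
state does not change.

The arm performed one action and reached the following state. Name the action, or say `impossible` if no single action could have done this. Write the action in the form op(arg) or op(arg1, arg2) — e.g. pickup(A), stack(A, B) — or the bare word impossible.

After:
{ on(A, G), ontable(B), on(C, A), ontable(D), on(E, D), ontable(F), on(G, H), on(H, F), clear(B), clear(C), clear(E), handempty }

stack(C, A)

target: towers=[B; D/E; F/H/G/A/C] holding=-
        putdown(C) → towers=[B; C; D/E; F/H/G/A] holding=-
       stack(C, A) → towers=[B; D/E; F/H/G/A/C] holding=-  ← match
       stack(C, E) → towers=[B; D/E/C; F/H/G/A] holding=-
       stack(C, B) → towers=[B/C; D/E; F/H/G/A] holding=-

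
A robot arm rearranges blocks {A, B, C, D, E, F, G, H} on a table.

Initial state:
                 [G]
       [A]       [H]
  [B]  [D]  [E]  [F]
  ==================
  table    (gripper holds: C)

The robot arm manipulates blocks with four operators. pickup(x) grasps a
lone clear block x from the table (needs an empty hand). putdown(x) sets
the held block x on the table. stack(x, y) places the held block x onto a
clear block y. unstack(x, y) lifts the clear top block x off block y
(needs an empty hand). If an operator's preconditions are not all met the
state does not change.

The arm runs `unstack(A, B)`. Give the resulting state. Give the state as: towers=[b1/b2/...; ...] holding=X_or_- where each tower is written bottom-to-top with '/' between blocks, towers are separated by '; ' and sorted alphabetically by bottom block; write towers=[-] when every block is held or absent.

before: towers=[B; D/A; E; F/H/G] holding=C
pre[unstack(A, B)]: on(A,B) no, clear(A) yes, handempty no
on(A,B), handempty unmet → unstack(A, B) is a no-op
after:  towers=[B; D/A; E; F/H/G] holding=C

towers=[B; D/A; E; F/H/G] holding=C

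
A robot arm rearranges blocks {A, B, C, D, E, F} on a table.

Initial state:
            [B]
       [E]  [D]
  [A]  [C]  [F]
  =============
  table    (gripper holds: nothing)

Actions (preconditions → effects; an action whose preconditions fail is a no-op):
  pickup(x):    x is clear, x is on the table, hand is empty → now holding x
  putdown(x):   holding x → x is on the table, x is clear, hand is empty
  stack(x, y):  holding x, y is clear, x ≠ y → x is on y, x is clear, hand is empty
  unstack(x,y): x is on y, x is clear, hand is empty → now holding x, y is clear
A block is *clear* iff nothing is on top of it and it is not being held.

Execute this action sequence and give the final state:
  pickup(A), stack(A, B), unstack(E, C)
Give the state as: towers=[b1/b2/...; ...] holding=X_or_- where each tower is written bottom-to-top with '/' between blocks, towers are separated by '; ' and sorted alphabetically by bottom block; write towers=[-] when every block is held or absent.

towers=[C; F/D/B/A] holding=E

step 1 (pickup(A)): towers=[C/E; F/D/B] holding=A
step 2 (stack(A, B)): towers=[C/E; F/D/B/A] holding=-
step 3 (unstack(E, C)): towers=[C; F/D/B/A] holding=E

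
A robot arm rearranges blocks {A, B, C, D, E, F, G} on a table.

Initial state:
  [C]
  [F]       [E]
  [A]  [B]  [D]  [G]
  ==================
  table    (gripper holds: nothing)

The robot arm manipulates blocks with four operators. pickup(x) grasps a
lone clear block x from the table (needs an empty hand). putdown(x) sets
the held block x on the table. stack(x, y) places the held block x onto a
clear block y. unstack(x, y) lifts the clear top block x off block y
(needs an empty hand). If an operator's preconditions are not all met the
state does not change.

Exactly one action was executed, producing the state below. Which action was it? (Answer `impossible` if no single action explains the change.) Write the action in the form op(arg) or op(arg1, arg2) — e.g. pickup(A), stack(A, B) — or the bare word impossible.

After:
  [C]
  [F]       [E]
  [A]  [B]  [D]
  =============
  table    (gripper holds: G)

target: towers=[A/F/C; B; D/E] holding=G
         pickup(B) → towers=[A/F/C; D/E; G] holding=B
         pickup(G) → towers=[A/F/C; B; D/E] holding=G  ← match
     unstack(E, D) → towers=[A/F/C; B; D; G] holding=E
     unstack(C, F) → towers=[A/F; B; D/E; G] holding=C

pickup(G)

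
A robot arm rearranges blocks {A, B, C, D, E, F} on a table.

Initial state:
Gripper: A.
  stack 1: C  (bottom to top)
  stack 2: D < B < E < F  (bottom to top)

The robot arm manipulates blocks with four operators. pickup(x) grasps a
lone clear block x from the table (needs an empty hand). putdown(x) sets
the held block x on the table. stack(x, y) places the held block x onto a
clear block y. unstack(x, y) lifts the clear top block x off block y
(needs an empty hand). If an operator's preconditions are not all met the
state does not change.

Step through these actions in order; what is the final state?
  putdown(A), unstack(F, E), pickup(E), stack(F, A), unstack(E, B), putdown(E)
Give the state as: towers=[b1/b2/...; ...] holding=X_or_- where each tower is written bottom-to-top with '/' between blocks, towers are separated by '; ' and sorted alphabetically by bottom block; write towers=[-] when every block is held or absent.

step 1 (putdown(A)): towers=[A; C; D/B/E/F] holding=-
step 2 (unstack(F, E)): towers=[A; C; D/B/E] holding=F
step 3 (pickup(E)) [no-op]: towers=[A; C; D/B/E] holding=F
step 4 (stack(F, A)): towers=[A/F; C; D/B/E] holding=-
step 5 (unstack(E, B)): towers=[A/F; C; D/B] holding=E
step 6 (putdown(E)): towers=[A/F; C; D/B; E] holding=-

towers=[A/F; C; D/B; E] holding=-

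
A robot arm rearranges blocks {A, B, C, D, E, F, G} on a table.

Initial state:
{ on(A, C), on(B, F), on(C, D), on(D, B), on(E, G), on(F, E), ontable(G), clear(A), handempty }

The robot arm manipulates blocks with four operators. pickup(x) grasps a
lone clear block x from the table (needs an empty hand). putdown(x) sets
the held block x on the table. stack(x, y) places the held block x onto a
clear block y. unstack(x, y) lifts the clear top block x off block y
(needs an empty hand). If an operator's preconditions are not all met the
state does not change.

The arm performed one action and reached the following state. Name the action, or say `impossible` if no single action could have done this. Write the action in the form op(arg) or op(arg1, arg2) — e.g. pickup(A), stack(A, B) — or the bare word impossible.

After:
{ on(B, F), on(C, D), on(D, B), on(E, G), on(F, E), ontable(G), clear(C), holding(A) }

target: towers=[G/E/F/B/D/C] holding=A
     unstack(A, C) → towers=[G/E/F/B/D/C] holding=A  ← match

unstack(A, C)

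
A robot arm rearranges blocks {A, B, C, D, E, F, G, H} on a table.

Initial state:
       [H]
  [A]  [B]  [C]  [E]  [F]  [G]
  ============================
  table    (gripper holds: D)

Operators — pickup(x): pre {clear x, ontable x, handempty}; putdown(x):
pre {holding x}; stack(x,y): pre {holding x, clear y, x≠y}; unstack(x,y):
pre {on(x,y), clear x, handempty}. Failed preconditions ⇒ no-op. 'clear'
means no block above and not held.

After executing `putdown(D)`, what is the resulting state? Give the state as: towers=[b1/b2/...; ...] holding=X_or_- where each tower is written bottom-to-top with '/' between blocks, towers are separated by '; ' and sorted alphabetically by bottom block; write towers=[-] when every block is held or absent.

before: towers=[A; B/H; C; E; F; G] holding=D
pre[putdown(D)]: holding(D) ok
all met → apply putdown(D)
after:  towers=[A; B/H; C; D; E; F; G] holding=-

towers=[A; B/H; C; D; E; F; G] holding=-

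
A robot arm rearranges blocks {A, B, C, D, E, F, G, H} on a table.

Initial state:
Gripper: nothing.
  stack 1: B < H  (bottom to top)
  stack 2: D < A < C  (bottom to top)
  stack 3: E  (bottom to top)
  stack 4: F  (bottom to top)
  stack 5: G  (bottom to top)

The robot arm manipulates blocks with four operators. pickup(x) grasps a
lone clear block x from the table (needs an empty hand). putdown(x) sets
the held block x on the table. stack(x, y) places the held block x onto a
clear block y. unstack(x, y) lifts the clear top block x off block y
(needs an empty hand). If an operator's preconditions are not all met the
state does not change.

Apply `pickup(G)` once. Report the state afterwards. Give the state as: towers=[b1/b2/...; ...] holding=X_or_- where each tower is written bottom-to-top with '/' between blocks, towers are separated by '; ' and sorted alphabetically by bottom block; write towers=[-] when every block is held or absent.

before: towers=[B/H; D/A/C; E; F; G] holding=-
pre[pickup(G)]: clear(G) ✓, ontable(G) ✓, handempty ✓
all met → apply pickup(G)
after:  towers=[B/H; D/A/C; E; F] holding=G

towers=[B/H; D/A/C; E; F] holding=G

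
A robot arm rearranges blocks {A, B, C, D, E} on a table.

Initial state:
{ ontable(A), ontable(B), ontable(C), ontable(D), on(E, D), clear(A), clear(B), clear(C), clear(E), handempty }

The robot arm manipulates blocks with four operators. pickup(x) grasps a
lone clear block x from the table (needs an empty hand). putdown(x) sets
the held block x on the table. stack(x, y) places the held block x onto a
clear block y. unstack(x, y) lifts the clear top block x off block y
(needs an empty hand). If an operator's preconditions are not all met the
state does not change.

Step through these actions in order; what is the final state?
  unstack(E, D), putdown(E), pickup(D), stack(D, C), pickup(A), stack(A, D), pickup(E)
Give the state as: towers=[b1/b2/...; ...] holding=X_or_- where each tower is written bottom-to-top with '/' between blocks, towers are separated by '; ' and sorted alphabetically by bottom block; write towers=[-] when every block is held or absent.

towers=[B; C/D/A] holding=E

step 1 (unstack(E, D)): towers=[A; B; C; D] holding=E
step 2 (putdown(E)): towers=[A; B; C; D; E] holding=-
step 3 (pickup(D)): towers=[A; B; C; E] holding=D
step 4 (stack(D, C)): towers=[A; B; C/D; E] holding=-
step 5 (pickup(A)): towers=[B; C/D; E] holding=A
step 6 (stack(A, D)): towers=[B; C/D/A; E] holding=-
step 7 (pickup(E)): towers=[B; C/D/A] holding=E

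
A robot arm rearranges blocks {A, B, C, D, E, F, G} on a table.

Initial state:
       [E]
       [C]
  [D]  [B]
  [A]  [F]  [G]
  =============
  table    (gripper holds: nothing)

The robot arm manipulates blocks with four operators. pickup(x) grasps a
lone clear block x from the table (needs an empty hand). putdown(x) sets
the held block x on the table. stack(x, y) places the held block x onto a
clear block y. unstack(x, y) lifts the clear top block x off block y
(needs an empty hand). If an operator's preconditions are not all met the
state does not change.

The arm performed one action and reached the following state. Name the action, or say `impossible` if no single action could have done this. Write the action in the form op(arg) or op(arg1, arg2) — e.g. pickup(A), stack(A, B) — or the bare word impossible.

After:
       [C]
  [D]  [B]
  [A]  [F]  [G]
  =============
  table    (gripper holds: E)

unstack(E, C)

target: towers=[A/D; F/B/C; G] holding=E
         pickup(G) → towers=[A/D; F/B/C/E] holding=G
     unstack(D, A) → towers=[A; F/B/C/E; G] holding=D
     unstack(E, C) → towers=[A/D; F/B/C; G] holding=E  ← match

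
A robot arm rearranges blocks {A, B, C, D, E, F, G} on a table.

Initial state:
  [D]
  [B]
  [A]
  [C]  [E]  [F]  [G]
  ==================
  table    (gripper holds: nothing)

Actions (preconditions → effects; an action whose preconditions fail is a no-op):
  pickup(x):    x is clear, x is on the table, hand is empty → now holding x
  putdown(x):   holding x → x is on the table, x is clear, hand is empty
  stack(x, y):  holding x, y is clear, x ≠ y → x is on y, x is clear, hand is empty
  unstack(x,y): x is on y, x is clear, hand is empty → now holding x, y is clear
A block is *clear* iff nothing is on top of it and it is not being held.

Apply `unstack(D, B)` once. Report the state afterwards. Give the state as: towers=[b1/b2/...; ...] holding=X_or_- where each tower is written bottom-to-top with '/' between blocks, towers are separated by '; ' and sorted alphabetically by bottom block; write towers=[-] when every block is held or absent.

before: towers=[C/A/B/D; E; F; G] holding=-
pre[unstack(D, B)]: on(D,B) ✓, clear(D) ✓, handempty ✓
all met → apply unstack(D, B)
after:  towers=[C/A/B; E; F; G] holding=D

towers=[C/A/B; E; F; G] holding=D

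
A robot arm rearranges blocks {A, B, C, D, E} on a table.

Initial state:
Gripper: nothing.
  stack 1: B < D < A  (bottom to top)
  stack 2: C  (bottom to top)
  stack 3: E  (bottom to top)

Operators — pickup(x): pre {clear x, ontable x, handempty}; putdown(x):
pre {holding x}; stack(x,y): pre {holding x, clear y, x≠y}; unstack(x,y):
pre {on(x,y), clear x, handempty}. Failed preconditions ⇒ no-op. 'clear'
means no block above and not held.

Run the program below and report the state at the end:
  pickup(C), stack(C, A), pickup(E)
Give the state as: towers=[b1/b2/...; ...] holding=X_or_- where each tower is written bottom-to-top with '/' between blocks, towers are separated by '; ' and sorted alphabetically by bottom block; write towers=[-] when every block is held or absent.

towers=[B/D/A/C] holding=E

step 1 (pickup(C)): towers=[B/D/A; E] holding=C
step 2 (stack(C, A)): towers=[B/D/A/C; E] holding=-
step 3 (pickup(E)): towers=[B/D/A/C] holding=E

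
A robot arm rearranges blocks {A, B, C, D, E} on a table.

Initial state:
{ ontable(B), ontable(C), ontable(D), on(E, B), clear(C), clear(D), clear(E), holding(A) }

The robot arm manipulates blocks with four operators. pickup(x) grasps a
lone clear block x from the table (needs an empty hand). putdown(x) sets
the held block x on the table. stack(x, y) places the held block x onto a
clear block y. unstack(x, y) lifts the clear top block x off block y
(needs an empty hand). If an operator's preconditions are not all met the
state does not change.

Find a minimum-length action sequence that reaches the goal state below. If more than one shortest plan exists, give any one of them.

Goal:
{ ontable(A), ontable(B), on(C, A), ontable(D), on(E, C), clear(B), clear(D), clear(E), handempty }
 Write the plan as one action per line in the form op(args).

step 1 (putdown(A)): towers=[A; B/E; C; D] holding=-
step 2 (pickup(C)): towers=[A; B/E; D] holding=C
step 3 (stack(C, A)): towers=[A/C; B/E; D] holding=-
step 4 (unstack(E, B)): towers=[A/C; B; D] holding=E
step 5 (stack(E, C)): towers=[A/C/E; B; D] holding=-
goal check: towers=[A/C/E; B; D] holding=- — reached (length 5, optimal by BFS)

putdown(A)
pickup(C)
stack(C, A)
unstack(E, B)
stack(E, C)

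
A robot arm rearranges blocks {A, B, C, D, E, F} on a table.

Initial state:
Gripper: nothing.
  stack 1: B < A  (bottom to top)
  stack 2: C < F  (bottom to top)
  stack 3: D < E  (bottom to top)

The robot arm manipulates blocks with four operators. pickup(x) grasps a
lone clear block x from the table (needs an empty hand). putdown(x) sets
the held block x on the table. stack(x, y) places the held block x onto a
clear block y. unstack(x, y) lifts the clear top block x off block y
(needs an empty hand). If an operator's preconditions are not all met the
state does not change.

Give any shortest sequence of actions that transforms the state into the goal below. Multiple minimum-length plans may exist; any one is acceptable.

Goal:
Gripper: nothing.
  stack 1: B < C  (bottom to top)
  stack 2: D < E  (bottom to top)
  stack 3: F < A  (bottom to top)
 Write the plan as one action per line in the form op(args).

unstack(F, C)
putdown(F)
unstack(A, B)
stack(A, F)
pickup(C)
stack(C, B)

step 1 (unstack(F, C)): towers=[B/A; C; D/E] holding=F
step 2 (putdown(F)): towers=[B/A; C; D/E; F] holding=-
step 3 (unstack(A, B)): towers=[B; C; D/E; F] holding=A
step 4 (stack(A, F)): towers=[B; C; D/E; F/A] holding=-
step 5 (pickup(C)): towers=[B; D/E; F/A] holding=C
step 6 (stack(C, B)): towers=[B/C; D/E; F/A] holding=-
goal check: towers=[B/C; D/E; F/A] holding=- — reached (length 6, optimal by BFS)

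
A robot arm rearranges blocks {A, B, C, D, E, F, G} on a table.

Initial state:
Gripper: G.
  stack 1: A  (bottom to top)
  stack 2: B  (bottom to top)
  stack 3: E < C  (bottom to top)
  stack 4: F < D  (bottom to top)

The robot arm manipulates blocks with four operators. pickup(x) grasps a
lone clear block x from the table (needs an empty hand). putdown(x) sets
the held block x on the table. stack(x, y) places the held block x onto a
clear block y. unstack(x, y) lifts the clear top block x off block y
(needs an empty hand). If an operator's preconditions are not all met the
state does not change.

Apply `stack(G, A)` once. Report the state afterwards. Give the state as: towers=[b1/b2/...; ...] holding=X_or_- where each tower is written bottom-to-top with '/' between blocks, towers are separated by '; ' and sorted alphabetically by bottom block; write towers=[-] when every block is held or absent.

before: towers=[A; B; E/C; F/D] holding=G
pre[stack(G, A)]: holding(G) ok, clear(A) ok, G≠A ok
all met → apply stack(G, A)
after:  towers=[A/G; B; E/C; F/D] holding=-

towers=[A/G; B; E/C; F/D] holding=-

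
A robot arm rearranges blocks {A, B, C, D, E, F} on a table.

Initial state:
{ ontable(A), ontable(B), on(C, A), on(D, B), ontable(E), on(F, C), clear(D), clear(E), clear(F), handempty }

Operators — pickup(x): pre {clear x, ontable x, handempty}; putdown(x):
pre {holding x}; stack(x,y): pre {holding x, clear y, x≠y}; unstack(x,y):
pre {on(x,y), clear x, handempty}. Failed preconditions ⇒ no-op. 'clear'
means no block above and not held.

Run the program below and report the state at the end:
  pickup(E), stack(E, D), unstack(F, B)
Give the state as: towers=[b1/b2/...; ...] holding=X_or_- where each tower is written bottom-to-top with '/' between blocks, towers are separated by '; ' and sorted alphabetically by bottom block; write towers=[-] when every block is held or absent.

step 1 (pickup(E)): towers=[A/C/F; B/D] holding=E
step 2 (stack(E, D)): towers=[A/C/F; B/D/E] holding=-
step 3 (unstack(F, B)) [no-op]: towers=[A/C/F; B/D/E] holding=-

towers=[A/C/F; B/D/E] holding=-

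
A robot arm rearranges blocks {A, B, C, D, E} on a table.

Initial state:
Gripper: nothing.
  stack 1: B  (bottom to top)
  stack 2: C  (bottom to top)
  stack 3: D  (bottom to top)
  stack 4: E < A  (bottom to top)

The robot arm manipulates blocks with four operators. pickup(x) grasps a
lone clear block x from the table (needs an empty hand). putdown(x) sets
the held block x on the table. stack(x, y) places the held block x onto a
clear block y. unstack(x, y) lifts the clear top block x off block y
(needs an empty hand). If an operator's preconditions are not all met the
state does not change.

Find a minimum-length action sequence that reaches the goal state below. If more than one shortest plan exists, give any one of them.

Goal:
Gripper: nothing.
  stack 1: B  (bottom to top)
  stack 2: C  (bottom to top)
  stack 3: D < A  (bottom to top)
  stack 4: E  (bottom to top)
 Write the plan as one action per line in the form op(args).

step 1 (unstack(A, E)): towers=[B; C; D; E] holding=A
step 2 (stack(A, D)): towers=[B; C; D/A; E] holding=-
goal check: towers=[B; C; D/A; E] holding=- — reached (length 2, optimal by BFS)

unstack(A, E)
stack(A, D)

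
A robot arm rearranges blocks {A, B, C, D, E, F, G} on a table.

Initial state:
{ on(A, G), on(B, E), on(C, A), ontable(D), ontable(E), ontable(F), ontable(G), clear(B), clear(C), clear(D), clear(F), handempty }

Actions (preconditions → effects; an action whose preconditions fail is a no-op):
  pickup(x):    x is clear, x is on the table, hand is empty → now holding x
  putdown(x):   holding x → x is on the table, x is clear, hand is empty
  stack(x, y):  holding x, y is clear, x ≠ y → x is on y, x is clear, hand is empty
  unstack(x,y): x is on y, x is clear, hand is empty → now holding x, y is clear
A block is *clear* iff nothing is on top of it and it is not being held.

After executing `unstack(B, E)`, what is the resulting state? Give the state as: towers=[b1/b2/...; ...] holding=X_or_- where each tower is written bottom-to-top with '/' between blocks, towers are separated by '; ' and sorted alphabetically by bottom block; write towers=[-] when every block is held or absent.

before: towers=[D; E/B; F; G/A/C] holding=-
pre[unstack(B, E)]: on(B,E) ✓, clear(B) ✓, handempty ✓
all met → apply unstack(B, E)
after:  towers=[D; E; F; G/A/C] holding=B

towers=[D; E; F; G/A/C] holding=B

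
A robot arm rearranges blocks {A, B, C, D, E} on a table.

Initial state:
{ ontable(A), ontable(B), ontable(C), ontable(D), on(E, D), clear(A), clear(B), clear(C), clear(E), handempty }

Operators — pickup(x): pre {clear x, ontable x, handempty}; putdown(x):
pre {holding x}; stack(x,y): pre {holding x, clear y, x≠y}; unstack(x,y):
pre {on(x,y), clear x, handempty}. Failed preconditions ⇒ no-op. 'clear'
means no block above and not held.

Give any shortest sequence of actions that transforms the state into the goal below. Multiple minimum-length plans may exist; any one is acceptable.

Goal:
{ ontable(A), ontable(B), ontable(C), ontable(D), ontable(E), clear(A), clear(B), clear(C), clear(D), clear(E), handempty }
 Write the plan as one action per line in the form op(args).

step 1 (unstack(E, D)): towers=[A; B; C; D] holding=E
step 2 (putdown(E)): towers=[A; B; C; D; E] holding=-
goal check: towers=[A; B; C; D; E] holding=- — reached (length 2, optimal by BFS)

unstack(E, D)
putdown(E)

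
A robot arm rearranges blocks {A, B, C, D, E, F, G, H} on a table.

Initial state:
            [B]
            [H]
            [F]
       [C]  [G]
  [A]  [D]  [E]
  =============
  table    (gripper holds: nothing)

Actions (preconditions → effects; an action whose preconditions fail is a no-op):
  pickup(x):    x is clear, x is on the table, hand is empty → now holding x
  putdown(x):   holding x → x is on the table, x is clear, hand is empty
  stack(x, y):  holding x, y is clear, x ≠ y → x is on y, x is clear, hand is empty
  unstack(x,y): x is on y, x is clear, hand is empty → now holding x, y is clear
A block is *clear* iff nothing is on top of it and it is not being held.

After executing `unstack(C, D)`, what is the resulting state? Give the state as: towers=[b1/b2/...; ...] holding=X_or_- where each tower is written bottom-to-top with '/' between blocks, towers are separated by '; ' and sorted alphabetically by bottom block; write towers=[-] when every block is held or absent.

before: towers=[A; D/C; E/G/F/H/B] holding=-
pre[unstack(C, D)]: on(C,D) ✓, clear(C) ✓, handempty ✓
all met → apply unstack(C, D)
after:  towers=[A; D; E/G/F/H/B] holding=C

towers=[A; D; E/G/F/H/B] holding=C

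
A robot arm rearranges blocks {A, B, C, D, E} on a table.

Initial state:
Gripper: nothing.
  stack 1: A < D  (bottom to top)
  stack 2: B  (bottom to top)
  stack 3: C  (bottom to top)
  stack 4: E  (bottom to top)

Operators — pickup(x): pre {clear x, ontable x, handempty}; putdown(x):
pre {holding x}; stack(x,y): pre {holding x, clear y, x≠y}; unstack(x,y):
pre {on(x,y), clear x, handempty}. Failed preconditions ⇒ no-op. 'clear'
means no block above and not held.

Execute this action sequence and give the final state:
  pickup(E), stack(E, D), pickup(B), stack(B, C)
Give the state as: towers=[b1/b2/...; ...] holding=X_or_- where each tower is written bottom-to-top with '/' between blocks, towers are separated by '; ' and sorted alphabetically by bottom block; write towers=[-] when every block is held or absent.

towers=[A/D/E; C/B] holding=-

step 1 (pickup(E)): towers=[A/D; B; C] holding=E
step 2 (stack(E, D)): towers=[A/D/E; B; C] holding=-
step 3 (pickup(B)): towers=[A/D/E; C] holding=B
step 4 (stack(B, C)): towers=[A/D/E; C/B] holding=-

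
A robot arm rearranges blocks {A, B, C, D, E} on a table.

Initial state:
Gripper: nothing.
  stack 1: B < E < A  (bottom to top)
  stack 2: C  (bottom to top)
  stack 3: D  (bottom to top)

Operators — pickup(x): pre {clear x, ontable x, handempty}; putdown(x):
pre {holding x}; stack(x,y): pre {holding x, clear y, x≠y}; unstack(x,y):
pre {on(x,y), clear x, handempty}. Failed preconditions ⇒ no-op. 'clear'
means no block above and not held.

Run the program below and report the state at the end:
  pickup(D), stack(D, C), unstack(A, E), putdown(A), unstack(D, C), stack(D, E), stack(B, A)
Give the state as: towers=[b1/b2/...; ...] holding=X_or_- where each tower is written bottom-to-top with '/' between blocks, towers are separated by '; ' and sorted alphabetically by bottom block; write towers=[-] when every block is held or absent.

towers=[A; B/E/D; C] holding=-

step 1 (pickup(D)): towers=[B/E/A; C] holding=D
step 2 (stack(D, C)): towers=[B/E/A; C/D] holding=-
step 3 (unstack(A, E)): towers=[B/E; C/D] holding=A
step 4 (putdown(A)): towers=[A; B/E; C/D] holding=-
step 5 (unstack(D, C)): towers=[A; B/E; C] holding=D
step 6 (stack(D, E)): towers=[A; B/E/D; C] holding=-
step 7 (stack(B, A)) [no-op]: towers=[A; B/E/D; C] holding=-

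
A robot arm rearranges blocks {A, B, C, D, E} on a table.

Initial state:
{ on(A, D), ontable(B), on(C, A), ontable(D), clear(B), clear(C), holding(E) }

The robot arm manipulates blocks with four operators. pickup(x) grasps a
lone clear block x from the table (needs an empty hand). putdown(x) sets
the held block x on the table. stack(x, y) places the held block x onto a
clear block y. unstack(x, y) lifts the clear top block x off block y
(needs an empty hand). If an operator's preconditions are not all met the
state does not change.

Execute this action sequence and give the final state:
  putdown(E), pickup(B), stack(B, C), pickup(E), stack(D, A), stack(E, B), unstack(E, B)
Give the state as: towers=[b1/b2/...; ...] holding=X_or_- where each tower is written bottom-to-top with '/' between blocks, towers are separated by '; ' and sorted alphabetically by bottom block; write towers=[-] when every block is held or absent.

step 1 (putdown(E)): towers=[B; D/A/C; E] holding=-
step 2 (pickup(B)): towers=[D/A/C; E] holding=B
step 3 (stack(B, C)): towers=[D/A/C/B; E] holding=-
step 4 (pickup(E)): towers=[D/A/C/B] holding=E
step 5 (stack(D, A)) [no-op]: towers=[D/A/C/B] holding=E
step 6 (stack(E, B)): towers=[D/A/C/B/E] holding=-
step 7 (unstack(E, B)): towers=[D/A/C/B] holding=E

towers=[D/A/C/B] holding=E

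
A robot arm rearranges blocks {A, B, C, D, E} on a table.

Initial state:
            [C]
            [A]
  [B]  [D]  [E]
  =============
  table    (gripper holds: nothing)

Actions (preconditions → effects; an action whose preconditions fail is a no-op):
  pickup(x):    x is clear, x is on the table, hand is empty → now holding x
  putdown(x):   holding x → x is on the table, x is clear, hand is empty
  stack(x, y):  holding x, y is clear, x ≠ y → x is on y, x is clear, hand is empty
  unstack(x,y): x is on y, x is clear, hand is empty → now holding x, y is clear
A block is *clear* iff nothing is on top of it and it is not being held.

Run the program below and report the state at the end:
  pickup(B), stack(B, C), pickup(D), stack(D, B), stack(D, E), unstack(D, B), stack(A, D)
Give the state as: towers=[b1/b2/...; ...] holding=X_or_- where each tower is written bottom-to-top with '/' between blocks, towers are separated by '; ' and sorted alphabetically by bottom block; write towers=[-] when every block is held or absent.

towers=[E/A/C/B] holding=D

step 1 (pickup(B)): towers=[D; E/A/C] holding=B
step 2 (stack(B, C)): towers=[D; E/A/C/B] holding=-
step 3 (pickup(D)): towers=[E/A/C/B] holding=D
step 4 (stack(D, B)): towers=[E/A/C/B/D] holding=-
step 5 (stack(D, E)) [no-op]: towers=[E/A/C/B/D] holding=-
step 6 (unstack(D, B)): towers=[E/A/C/B] holding=D
step 7 (stack(A, D)) [no-op]: towers=[E/A/C/B] holding=D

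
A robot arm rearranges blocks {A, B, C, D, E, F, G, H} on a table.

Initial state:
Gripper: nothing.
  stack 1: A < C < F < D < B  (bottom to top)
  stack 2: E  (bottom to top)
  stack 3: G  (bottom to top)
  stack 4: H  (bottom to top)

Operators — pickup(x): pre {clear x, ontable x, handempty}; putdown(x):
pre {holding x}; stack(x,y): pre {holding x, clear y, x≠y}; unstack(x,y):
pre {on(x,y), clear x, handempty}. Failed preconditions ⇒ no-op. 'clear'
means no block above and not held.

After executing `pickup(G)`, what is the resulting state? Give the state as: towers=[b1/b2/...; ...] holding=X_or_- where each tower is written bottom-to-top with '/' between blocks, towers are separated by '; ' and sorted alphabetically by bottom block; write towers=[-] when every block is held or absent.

before: towers=[A/C/F/D/B; E; G; H] holding=-
pre[pickup(G)]: clear(G) yes, ontable(G) yes, handempty yes
all met → apply pickup(G)
after:  towers=[A/C/F/D/B; E; H] holding=G

towers=[A/C/F/D/B; E; H] holding=G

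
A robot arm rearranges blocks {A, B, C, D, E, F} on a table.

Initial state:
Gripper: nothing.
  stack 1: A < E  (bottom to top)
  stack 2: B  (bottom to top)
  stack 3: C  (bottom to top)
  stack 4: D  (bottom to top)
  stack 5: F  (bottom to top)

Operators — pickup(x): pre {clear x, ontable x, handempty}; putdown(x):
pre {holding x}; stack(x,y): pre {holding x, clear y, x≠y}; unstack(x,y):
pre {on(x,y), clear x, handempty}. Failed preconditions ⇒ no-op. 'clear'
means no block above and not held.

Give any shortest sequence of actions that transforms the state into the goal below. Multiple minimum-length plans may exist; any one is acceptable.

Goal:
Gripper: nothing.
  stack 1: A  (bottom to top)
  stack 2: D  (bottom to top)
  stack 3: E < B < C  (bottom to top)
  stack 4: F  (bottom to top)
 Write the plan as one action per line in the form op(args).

unstack(E, A)
putdown(E)
pickup(B)
stack(B, E)
pickup(C)
stack(C, B)

step 1 (unstack(E, A)): towers=[A; B; C; D; F] holding=E
step 2 (putdown(E)): towers=[A; B; C; D; E; F] holding=-
step 3 (pickup(B)): towers=[A; C; D; E; F] holding=B
step 4 (stack(B, E)): towers=[A; C; D; E/B; F] holding=-
step 5 (pickup(C)): towers=[A; D; E/B; F] holding=C
step 6 (stack(C, B)): towers=[A; D; E/B/C; F] holding=-
goal check: towers=[A; D; E/B/C; F] holding=- — reached (length 6, optimal by BFS)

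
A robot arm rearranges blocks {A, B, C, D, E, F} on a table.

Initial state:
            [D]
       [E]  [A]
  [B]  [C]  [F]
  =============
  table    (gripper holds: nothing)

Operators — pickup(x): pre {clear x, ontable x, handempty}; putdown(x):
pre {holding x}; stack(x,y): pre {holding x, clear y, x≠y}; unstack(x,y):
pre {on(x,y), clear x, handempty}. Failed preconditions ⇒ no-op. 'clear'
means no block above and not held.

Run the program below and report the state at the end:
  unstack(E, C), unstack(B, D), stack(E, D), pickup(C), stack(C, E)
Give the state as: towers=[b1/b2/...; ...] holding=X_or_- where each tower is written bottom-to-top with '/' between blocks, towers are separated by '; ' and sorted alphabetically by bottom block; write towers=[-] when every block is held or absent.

step 1 (unstack(E, C)): towers=[B; C; F/A/D] holding=E
step 2 (unstack(B, D)) [no-op]: towers=[B; C; F/A/D] holding=E
step 3 (stack(E, D)): towers=[B; C; F/A/D/E] holding=-
step 4 (pickup(C)): towers=[B; F/A/D/E] holding=C
step 5 (stack(C, E)): towers=[B; F/A/D/E/C] holding=-

towers=[B; F/A/D/E/C] holding=-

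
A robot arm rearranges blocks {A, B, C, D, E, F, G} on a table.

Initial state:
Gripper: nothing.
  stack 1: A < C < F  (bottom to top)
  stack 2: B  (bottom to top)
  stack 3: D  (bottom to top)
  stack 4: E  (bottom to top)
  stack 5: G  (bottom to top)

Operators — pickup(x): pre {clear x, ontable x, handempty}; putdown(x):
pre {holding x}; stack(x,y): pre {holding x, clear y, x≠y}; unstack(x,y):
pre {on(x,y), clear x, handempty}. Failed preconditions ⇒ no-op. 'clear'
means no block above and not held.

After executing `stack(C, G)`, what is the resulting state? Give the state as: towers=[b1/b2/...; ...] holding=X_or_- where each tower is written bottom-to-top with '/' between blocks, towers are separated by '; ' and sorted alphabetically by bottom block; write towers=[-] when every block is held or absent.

before: towers=[A/C/F; B; D; E; G] holding=-
pre[stack(C, G)]: holding(C) ✗, clear(G) ✓, C≠G ✓
holding(C) unmet → stack(C, G) is a no-op
after:  towers=[A/C/F; B; D; E; G] holding=-

towers=[A/C/F; B; D; E; G] holding=-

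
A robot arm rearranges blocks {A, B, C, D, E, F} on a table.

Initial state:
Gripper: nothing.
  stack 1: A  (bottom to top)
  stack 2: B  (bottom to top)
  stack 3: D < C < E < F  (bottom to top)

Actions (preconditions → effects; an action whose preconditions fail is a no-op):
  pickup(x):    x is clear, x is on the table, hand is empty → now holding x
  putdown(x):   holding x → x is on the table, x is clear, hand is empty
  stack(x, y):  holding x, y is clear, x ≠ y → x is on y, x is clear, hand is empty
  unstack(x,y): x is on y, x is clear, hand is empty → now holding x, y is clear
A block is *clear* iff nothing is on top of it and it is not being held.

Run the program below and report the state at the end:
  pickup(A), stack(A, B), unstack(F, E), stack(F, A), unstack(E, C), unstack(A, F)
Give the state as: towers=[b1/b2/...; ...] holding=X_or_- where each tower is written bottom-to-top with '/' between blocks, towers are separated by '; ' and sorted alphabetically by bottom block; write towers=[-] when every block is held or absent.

step 1 (pickup(A)): towers=[B; D/C/E/F] holding=A
step 2 (stack(A, B)): towers=[B/A; D/C/E/F] holding=-
step 3 (unstack(F, E)): towers=[B/A; D/C/E] holding=F
step 4 (stack(F, A)): towers=[B/A/F; D/C/E] holding=-
step 5 (unstack(E, C)): towers=[B/A/F; D/C] holding=E
step 6 (unstack(A, F)) [no-op]: towers=[B/A/F; D/C] holding=E

towers=[B/A/F; D/C] holding=E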